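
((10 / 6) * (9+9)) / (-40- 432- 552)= -15 / 512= -0.03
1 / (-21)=-1 / 21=-0.05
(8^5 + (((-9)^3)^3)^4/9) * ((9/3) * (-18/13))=-10397722866895003574695450000000000.00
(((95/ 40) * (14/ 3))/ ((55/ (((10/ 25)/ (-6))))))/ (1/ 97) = -12901/ 9900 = -1.30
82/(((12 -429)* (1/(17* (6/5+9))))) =-34.10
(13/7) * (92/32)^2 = 6877/448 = 15.35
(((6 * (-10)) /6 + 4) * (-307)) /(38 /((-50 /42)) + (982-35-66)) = 46050 /21227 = 2.17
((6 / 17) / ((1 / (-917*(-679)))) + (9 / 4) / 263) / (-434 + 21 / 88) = -86462700918 / 170662541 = -506.63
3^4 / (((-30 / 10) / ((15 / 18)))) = -45 / 2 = -22.50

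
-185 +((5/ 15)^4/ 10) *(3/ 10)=-499499/ 2700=-185.00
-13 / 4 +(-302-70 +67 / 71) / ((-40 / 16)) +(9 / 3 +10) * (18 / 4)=57843 / 284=203.67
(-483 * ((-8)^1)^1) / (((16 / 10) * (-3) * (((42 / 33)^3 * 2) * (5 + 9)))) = -13.95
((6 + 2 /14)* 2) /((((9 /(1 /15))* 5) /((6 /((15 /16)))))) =2752 /23625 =0.12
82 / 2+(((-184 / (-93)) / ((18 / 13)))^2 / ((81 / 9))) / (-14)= 40.98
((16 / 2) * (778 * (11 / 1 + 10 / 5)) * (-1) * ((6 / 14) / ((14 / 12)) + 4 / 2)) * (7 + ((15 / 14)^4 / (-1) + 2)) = -173120346828 / 117649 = -1471498.67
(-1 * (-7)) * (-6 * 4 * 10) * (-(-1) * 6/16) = -630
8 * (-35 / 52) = -70 / 13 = -5.38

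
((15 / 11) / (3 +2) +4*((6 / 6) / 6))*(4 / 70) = 62 / 1155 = 0.05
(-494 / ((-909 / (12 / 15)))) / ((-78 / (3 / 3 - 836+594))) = 18316 / 13635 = 1.34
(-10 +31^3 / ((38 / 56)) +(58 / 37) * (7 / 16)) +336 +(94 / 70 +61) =8718349683 / 196840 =44291.55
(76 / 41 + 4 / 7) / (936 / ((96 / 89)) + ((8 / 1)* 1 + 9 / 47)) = 130848 / 47262299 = 0.00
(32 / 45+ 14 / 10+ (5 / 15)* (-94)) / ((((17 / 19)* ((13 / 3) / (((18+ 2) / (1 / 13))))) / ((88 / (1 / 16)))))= -140715520 / 51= -2759127.84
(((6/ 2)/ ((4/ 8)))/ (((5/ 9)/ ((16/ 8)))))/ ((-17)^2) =108/ 1445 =0.07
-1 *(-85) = 85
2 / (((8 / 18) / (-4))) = -18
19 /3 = 6.33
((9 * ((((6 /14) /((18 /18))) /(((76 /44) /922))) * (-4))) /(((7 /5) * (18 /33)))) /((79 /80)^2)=-64259712000 /5810371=-11059.49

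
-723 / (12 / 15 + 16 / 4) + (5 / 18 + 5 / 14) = -75595 / 504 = -149.99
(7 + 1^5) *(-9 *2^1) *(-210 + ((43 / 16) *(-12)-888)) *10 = 1627560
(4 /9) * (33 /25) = 44 /75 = 0.59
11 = 11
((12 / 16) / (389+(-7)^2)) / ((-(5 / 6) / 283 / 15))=-8.72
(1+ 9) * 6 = 60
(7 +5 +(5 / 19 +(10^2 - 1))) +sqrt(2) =sqrt(2) +2114 / 19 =112.68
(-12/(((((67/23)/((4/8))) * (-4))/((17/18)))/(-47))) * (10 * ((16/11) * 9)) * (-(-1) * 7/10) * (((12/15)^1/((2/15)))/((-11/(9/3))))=27786024/8107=3427.41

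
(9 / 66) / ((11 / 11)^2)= 0.14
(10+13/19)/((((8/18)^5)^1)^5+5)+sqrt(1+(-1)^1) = 20819041643063725074337221/9742901264588299166169073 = 2.14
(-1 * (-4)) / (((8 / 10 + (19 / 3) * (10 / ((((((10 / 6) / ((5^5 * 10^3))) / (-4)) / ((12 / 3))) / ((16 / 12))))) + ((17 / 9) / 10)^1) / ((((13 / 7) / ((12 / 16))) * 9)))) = -56160 / 1595999999377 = -0.00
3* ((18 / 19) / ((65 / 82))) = 4428 / 1235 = 3.59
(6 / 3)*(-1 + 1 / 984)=-983 / 492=-2.00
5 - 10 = -5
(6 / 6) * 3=3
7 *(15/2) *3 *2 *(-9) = -2835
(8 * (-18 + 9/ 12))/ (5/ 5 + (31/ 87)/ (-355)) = -2131065/ 15427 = -138.14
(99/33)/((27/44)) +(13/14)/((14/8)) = 2390/441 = 5.42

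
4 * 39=156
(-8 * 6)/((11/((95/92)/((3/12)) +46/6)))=-1184/23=-51.48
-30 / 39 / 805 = -2 / 2093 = -0.00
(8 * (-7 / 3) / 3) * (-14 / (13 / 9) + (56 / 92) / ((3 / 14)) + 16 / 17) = 5047280 / 137241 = 36.78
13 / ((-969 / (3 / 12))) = -0.00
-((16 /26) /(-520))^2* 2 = -2 /714025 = -0.00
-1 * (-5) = 5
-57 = -57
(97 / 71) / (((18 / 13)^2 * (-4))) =-16393 / 92016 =-0.18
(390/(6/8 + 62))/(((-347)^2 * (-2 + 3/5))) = -7800/211558613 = -0.00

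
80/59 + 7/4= 733/236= 3.11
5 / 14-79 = -1101 / 14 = -78.64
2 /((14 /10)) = 10 /7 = 1.43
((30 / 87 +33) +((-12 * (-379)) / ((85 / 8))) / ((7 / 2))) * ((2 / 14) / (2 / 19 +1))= 51027103 / 2536485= 20.12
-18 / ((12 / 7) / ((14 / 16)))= -147 / 16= -9.19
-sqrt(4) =-2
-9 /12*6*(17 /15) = -51 /10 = -5.10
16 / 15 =1.07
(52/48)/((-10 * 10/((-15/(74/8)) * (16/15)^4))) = 212992/9365625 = 0.02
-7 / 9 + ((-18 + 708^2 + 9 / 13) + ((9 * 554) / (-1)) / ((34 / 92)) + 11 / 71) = 68880208391 / 141219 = 487754.54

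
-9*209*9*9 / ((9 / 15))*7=-1777545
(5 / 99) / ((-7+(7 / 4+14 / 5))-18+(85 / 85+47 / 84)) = -350 / 130911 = -0.00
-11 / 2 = -5.50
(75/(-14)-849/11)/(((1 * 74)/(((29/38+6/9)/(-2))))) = 36349/45584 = 0.80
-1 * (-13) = 13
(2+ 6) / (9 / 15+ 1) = 5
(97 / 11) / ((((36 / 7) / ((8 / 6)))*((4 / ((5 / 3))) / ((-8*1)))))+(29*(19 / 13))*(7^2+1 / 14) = 336040687 / 162162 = 2072.25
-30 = -30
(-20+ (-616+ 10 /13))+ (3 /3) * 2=-8232 /13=-633.23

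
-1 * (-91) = 91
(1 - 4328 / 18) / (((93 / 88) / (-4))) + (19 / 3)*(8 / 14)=5331124 / 5859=909.90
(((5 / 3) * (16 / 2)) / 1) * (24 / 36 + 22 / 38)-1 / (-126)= 16.62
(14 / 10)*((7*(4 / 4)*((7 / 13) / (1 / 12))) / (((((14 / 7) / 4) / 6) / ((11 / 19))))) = 543312 / 1235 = 439.93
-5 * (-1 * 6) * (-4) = -120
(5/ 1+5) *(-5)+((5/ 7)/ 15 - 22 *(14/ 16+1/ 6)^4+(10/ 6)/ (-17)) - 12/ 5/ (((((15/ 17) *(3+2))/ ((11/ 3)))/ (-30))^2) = -3869081280521/ 2467584000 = -1567.96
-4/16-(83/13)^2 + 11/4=-12933/338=-38.26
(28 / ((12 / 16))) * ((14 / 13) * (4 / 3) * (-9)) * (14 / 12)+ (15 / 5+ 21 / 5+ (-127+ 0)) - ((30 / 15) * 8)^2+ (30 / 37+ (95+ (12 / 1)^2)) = -5042282 / 7215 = -698.86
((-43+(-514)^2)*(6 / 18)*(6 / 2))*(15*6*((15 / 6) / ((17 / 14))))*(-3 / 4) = -1248122925 / 34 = -36709497.79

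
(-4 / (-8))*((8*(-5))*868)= -17360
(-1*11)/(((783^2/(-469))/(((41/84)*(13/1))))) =0.05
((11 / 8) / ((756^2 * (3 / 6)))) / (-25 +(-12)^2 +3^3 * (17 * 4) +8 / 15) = 55 / 22353153984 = 0.00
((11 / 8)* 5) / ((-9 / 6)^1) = -4.58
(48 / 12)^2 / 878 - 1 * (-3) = 1325 / 439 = 3.02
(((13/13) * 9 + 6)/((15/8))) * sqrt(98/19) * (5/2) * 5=700 * sqrt(38)/19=227.11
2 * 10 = 20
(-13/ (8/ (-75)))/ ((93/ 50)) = 8125/ 124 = 65.52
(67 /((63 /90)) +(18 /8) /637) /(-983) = -243889 /2504684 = -0.10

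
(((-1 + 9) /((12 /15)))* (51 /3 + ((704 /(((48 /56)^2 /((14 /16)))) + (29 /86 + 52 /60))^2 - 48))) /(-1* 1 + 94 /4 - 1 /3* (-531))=10558389530821 /298789155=35337.26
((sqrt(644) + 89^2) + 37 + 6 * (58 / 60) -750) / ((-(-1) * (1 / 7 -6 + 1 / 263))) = -22134343 / 17960 -1841 * sqrt(161) / 5388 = -1236.76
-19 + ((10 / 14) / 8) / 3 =-3187 / 168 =-18.97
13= 13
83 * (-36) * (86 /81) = -28552 /9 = -3172.44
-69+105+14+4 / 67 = 3354 / 67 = 50.06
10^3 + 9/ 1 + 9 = 1018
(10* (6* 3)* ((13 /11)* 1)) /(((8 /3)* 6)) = 585 /44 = 13.30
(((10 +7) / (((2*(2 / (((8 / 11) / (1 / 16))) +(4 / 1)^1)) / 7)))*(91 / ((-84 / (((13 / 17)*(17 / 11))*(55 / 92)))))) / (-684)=100555 / 6300666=0.02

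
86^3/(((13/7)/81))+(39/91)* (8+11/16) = 40392105645/1456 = 27741830.80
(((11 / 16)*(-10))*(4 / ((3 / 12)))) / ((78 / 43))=-2365 / 39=-60.64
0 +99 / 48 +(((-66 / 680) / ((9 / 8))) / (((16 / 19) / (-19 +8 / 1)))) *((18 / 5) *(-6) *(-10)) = 333861 / 1360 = 245.49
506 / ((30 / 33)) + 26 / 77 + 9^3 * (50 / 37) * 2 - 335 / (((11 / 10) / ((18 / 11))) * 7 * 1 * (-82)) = 16241612477 / 6424495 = 2528.08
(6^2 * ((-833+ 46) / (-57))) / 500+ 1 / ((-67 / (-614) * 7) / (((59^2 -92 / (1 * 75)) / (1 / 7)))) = 31890.26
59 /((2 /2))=59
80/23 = 3.48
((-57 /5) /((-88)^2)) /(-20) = 57 /774400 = 0.00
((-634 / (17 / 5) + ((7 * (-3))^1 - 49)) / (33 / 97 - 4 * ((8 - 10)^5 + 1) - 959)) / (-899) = -211460 / 618671123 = -0.00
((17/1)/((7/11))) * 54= 10098/7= 1442.57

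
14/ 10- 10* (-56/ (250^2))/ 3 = 13153/ 9375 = 1.40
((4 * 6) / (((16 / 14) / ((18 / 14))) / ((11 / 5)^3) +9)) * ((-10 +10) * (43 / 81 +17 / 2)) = 0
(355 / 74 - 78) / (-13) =5.63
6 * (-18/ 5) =-108/ 5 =-21.60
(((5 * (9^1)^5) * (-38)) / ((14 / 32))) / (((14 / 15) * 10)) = -134631720 / 49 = -2747586.12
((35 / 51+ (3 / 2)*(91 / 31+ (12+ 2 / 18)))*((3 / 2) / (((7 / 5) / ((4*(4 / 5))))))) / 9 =98048 / 11067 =8.86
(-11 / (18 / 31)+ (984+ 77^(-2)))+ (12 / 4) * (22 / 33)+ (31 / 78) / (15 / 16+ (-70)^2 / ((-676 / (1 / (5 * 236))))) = 15341648232769 / 15857288370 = 967.48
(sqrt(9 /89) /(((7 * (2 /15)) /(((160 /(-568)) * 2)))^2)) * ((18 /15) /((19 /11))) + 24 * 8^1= 3564000 * sqrt(89) /417692219 + 192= 192.08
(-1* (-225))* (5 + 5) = 2250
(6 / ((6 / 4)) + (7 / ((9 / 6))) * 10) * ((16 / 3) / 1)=2432 / 9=270.22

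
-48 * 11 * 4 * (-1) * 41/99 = 874.67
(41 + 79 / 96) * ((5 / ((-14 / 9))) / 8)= -60225 / 3584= -16.80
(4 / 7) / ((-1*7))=-4 / 49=-0.08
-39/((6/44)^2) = -2097.33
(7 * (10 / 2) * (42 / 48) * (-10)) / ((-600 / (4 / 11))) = 49 / 264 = 0.19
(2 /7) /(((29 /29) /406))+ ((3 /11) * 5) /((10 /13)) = 117.77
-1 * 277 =-277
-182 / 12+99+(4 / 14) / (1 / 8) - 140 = -2263 / 42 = -53.88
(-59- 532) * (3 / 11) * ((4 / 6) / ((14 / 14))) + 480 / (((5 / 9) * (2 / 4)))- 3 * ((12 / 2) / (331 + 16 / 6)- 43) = 1751241 / 1001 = 1749.49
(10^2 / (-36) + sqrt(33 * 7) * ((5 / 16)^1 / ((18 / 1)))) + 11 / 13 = -226 / 117 + 5 * sqrt(231) / 288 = -1.67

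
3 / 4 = 0.75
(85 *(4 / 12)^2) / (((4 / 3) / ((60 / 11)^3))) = 1530000 / 1331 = 1149.51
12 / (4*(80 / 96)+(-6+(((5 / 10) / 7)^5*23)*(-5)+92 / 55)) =-1064891520 / 88222111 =-12.07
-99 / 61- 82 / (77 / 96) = -487815 / 4697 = -103.86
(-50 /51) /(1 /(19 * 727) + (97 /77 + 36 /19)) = -0.31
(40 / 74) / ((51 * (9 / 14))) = 280 / 16983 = 0.02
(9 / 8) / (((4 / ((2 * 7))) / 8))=63 / 2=31.50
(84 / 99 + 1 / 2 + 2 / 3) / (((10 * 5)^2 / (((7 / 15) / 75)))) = 931 / 185625000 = 0.00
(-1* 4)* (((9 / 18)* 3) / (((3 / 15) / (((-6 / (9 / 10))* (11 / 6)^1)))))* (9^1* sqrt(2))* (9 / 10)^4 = 216513* sqrt(2) / 100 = 3061.96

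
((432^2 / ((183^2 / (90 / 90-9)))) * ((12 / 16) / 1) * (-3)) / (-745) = -373248 / 2772145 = -0.13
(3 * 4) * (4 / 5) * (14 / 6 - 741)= -7091.20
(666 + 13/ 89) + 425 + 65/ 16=1559577/ 1424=1095.21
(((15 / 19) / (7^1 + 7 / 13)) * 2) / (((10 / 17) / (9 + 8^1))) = 11271 / 1862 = 6.05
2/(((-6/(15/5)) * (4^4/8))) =-1/32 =-0.03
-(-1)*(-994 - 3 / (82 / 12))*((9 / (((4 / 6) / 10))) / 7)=-5504220 / 287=-19178.47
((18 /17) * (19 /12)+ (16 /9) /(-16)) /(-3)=-479 /918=-0.52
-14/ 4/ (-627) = 7/ 1254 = 0.01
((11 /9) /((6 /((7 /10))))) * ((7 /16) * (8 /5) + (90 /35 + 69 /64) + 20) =199991 /57600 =3.47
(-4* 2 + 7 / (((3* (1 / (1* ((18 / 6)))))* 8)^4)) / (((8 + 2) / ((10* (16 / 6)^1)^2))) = -163805 / 288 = -568.77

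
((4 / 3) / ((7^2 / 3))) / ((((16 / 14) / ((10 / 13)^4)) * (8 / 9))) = 5625 / 199927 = 0.03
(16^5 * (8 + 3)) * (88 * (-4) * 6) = -24360517632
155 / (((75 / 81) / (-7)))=-5859 / 5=-1171.80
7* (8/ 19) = 56/ 19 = 2.95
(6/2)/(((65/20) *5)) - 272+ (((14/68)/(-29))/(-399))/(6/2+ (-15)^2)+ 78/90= -45135376571/166582728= -270.95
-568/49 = -11.59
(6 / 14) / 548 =3 / 3836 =0.00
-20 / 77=-0.26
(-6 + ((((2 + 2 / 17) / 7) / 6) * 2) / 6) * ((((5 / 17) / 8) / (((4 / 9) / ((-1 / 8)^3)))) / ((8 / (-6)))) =-12015 / 16572416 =-0.00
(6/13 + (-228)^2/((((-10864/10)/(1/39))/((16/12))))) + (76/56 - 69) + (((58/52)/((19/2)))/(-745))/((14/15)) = -1719693754/24989237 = -68.82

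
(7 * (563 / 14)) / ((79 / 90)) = 25335 / 79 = 320.70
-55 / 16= -3.44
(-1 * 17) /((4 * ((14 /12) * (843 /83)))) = -1411 /3934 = -0.36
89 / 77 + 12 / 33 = 117 / 77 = 1.52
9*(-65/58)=-585/58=-10.09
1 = 1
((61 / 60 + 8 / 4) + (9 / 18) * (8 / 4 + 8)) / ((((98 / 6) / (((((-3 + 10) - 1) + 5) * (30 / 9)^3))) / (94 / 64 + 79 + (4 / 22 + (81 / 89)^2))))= 16292.70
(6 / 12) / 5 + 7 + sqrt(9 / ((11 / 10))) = 3*sqrt(110) / 11 + 71 / 10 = 9.96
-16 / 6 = -8 / 3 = -2.67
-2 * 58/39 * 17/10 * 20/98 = -1972/1911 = -1.03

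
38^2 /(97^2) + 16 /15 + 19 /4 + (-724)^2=295921689421 /564540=524181.97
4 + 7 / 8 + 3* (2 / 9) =5.54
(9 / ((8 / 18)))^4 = 43046721 / 256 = 168151.25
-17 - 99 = -116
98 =98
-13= -13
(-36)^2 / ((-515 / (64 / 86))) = -41472 / 22145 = -1.87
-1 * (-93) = 93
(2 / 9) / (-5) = -2 / 45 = -0.04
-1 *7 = -7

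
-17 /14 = -1.21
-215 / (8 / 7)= -1505 / 8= -188.12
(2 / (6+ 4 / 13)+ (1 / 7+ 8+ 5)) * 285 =1100955 / 287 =3836.08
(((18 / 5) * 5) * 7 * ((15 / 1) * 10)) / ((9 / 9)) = 18900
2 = 2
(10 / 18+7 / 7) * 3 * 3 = 14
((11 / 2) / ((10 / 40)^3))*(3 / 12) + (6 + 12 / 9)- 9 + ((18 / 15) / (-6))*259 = 518 / 15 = 34.53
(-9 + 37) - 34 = -6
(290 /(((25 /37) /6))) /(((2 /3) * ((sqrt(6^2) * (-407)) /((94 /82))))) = -4089 /2255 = -1.81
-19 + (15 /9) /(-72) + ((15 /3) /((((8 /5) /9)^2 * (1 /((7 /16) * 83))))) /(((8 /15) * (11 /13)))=30925736849 /2433024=12710.82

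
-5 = -5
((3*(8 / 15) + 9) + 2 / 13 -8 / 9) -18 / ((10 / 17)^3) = -4596289 / 58500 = -78.57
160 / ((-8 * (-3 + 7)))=-5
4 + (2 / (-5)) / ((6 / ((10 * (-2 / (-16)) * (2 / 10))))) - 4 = -1 / 60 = -0.02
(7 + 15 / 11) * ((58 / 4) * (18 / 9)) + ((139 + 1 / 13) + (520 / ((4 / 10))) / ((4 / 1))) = 101047 / 143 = 706.62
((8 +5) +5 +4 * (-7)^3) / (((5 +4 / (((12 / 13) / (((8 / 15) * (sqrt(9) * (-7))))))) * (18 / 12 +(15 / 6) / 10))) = 81240 / 4571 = 17.77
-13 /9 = -1.44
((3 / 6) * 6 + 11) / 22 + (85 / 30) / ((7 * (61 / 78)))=5420 / 4697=1.15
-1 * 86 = -86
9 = 9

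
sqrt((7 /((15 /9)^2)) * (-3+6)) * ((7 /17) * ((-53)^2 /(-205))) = -15.51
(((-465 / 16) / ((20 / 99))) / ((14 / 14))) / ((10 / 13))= -119691 / 640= -187.02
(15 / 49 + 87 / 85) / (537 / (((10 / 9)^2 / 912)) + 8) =13845 / 4130645414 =0.00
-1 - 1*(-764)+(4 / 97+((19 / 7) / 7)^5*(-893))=20692923383256 / 27400099153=755.21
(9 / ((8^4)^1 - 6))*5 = 9 / 818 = 0.01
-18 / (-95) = 18 / 95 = 0.19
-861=-861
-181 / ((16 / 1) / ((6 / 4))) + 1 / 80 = -2713 / 160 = -16.96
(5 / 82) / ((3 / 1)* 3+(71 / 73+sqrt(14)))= 9490 / 1333607 - 26645* sqrt(14) / 37340996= 0.00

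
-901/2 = -450.50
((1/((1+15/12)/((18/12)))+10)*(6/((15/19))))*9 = 3648/5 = 729.60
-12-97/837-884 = -750049/837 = -896.12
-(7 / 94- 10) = 933 / 94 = 9.93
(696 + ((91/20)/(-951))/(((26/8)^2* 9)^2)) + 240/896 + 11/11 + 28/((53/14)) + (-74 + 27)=1651709315156981/2511478667880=657.66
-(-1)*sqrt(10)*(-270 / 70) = -27*sqrt(10) / 7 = -12.20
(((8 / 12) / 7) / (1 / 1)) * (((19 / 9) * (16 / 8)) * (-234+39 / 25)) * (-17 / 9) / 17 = 147212 / 14175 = 10.39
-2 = -2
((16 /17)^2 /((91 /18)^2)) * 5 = 414720 /2393209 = 0.17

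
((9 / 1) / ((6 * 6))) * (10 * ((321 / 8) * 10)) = 8025 / 8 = 1003.12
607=607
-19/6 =-3.17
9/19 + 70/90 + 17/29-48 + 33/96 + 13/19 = -7162283/158688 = -45.13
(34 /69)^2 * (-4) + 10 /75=-19946 /23805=-0.84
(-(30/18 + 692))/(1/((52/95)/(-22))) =54106/3135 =17.26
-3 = -3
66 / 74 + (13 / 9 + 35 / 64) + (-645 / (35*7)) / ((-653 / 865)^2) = -773179947473 / 445293801792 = -1.74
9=9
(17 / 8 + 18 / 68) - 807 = -109427 / 136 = -804.61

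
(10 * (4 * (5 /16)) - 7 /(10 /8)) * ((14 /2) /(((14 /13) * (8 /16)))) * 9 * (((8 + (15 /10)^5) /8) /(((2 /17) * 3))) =22827753 /5120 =4458.55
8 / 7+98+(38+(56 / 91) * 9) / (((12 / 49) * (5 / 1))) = 367729 / 2730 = 134.70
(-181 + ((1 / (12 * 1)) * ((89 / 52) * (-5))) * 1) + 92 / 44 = -1232927 / 6864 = -179.62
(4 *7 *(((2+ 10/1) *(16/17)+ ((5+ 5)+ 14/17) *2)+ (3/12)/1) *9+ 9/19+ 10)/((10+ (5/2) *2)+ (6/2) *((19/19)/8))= 21640096/39729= 544.69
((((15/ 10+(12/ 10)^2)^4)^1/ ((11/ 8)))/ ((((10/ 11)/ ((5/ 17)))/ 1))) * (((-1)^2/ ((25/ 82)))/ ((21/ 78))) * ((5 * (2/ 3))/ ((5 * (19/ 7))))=52.60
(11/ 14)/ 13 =11/ 182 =0.06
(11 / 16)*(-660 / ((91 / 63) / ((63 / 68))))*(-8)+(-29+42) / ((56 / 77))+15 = 4174543 / 1768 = 2361.17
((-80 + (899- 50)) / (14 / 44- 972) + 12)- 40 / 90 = 2070946 / 192393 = 10.76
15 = 15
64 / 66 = 32 / 33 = 0.97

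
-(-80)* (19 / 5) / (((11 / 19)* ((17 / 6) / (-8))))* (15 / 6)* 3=-2079360 / 187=-11119.57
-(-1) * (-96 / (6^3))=-0.44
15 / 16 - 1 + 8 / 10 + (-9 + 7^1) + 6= 379 / 80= 4.74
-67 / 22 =-3.05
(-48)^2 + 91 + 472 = 2867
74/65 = 1.14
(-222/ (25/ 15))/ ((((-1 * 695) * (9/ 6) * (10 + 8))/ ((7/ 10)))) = 259/ 52125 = 0.00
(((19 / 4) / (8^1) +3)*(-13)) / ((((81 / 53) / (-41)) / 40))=16243175 / 324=50133.26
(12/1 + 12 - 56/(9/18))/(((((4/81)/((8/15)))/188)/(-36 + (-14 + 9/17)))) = 751329216/85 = 8839167.25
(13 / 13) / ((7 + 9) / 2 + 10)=1 / 18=0.06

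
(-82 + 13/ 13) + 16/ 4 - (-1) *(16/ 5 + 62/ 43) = -15557/ 215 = -72.36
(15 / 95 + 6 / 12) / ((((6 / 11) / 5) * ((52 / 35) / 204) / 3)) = 2454375 / 988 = 2484.19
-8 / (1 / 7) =-56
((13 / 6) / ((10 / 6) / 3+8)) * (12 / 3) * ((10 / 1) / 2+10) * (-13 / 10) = -1521 / 77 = -19.75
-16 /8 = -2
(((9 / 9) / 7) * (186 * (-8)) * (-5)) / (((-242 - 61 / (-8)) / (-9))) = 35712 / 875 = 40.81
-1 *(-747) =747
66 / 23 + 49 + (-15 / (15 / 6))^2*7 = 6989 / 23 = 303.87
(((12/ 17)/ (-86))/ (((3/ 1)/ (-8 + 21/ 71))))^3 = 1309338584/ 139806439985701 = 0.00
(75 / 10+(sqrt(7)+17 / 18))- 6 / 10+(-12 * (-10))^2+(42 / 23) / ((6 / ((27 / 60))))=sqrt(7)+59649043 / 4140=14410.63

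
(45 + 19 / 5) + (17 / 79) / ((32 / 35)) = 619807 / 12640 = 49.04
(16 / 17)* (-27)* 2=-864 / 17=-50.82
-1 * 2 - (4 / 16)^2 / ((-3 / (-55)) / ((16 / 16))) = -151 / 48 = -3.15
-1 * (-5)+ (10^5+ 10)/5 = 20007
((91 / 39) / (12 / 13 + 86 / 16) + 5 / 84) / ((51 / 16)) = 94636 / 701505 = 0.13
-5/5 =-1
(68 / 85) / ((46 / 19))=38 / 115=0.33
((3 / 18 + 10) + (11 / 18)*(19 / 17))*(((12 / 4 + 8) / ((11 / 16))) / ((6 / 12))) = 53120 / 153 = 347.19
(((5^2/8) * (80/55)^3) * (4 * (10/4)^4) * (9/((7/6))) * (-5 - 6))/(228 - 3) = -480000/847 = -566.71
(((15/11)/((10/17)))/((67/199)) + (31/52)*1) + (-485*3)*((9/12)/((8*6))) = -9352819/613184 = -15.25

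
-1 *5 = -5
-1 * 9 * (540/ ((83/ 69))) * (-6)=24241.45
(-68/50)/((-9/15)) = 34/15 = 2.27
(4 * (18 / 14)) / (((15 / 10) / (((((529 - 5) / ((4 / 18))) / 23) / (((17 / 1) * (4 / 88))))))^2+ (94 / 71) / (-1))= -3.88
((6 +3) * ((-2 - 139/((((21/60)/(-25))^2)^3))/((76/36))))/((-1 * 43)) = 1830246346223.12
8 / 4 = 2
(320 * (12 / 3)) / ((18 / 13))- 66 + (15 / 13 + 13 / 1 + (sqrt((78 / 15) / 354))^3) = 13 * sqrt(11505) / 783225 + 102094 / 117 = 872.60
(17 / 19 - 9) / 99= -14 / 171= -0.08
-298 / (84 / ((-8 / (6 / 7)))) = 33.11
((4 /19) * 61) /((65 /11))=2684 /1235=2.17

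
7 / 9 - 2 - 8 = -83 / 9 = -9.22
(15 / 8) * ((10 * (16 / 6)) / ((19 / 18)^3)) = 291600 / 6859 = 42.51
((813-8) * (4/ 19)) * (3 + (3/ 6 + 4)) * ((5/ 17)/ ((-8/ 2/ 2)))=-60375/ 323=-186.92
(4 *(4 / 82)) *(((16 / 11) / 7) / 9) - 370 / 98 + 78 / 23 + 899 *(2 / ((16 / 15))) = 61673142593 / 36595944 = 1685.25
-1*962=-962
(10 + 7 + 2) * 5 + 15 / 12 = 385 / 4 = 96.25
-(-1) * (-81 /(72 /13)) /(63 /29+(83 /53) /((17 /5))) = -3057093 /550384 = -5.55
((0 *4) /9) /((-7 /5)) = 0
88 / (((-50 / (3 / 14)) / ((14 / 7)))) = -0.75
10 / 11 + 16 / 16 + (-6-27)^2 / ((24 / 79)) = 3586.53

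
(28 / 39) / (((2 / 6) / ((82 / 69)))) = 2296 / 897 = 2.56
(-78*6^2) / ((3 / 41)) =-38376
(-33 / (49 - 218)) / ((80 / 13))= 33 / 1040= 0.03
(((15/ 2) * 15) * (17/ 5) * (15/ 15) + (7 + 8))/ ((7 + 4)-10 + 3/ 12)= 318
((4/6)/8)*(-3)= -1/4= -0.25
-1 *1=-1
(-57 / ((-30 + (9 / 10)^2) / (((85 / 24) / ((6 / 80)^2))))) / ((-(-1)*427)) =32300000 / 11217717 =2.88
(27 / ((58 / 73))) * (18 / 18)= 1971 / 58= 33.98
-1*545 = -545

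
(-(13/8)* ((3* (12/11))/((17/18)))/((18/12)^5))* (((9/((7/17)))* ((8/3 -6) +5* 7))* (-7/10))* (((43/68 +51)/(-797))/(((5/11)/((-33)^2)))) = -55762.01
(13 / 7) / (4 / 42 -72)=-39 / 1510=-0.03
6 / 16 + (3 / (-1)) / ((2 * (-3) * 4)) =1 / 2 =0.50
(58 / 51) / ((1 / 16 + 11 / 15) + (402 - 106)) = 4640 / 1210927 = 0.00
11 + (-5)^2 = 36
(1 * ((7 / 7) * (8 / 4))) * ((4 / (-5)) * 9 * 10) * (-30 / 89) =4320 / 89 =48.54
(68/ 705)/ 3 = 68/ 2115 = 0.03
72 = 72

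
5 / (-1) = -5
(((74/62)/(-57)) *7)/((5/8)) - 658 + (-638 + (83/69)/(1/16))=-86496792/67735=-1276.99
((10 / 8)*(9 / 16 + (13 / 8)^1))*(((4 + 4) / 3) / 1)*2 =175 / 12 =14.58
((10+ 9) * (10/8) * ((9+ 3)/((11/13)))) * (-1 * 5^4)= -2315625/11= -210511.36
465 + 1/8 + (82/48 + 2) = 2813/6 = 468.83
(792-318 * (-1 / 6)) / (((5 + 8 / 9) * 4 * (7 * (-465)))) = -0.01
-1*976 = -976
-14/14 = -1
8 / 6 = 4 / 3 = 1.33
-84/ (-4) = 21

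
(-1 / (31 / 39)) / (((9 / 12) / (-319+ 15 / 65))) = 16576 / 31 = 534.71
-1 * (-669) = 669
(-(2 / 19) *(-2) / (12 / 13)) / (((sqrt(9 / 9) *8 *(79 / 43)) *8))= 559 / 288192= 0.00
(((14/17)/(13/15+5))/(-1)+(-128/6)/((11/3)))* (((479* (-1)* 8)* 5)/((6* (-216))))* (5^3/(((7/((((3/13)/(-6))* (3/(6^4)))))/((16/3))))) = 1334314375/1786376592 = 0.75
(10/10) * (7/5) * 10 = 14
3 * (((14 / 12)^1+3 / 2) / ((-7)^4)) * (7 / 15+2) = 296 / 36015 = 0.01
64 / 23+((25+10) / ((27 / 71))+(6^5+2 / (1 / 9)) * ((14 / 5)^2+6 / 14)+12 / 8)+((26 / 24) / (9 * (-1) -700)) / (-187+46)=934917367966201 / 14485508100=64541.57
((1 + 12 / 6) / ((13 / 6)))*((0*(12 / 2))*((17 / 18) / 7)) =0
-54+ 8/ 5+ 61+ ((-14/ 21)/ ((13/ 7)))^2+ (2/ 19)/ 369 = 51714047/ 5924295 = 8.73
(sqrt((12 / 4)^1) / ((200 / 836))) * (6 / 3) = 209 * sqrt(3) / 25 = 14.48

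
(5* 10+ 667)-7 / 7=716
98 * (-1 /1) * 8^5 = -3211264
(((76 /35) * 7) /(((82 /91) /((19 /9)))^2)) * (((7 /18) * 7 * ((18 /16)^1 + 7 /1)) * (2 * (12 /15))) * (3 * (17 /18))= 8365.38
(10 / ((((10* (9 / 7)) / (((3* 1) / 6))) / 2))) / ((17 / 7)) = 0.32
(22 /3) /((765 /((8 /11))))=16 /2295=0.01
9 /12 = 3 /4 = 0.75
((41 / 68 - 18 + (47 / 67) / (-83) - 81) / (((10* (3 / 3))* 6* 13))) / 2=-12403949 / 196636960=-0.06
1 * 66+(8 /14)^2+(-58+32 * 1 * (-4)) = -119.67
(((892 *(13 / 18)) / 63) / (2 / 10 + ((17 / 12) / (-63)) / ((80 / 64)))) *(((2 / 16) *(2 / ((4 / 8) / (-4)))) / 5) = -2899 / 129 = -22.47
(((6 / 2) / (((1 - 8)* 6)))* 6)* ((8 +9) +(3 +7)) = -81 / 7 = -11.57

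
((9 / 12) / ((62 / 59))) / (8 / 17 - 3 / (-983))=2957847 / 1962920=1.51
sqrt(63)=7.94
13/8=1.62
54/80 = 27/40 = 0.68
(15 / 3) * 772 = 3860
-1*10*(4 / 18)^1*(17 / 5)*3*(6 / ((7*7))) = -136 / 49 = -2.78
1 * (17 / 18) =17 / 18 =0.94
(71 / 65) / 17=71 / 1105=0.06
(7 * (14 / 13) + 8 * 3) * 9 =3690 / 13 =283.85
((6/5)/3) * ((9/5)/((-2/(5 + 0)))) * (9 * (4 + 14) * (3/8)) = -2187/20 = -109.35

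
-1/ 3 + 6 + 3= 26/ 3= 8.67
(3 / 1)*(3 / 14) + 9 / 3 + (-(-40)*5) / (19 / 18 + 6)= 56877 / 1778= 31.99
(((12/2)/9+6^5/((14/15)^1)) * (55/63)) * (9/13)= 9623570/1911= 5035.88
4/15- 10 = -146/15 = -9.73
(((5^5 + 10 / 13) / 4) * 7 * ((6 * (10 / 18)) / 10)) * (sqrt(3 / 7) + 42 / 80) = 398223 / 416 + 13545 * sqrt(21) / 52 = 2150.94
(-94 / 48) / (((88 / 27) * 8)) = -423 / 5632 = -0.08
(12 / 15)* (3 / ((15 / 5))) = 4 / 5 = 0.80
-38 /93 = -0.41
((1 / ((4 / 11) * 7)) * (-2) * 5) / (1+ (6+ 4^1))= -5 / 14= -0.36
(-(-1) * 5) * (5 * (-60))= -1500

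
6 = 6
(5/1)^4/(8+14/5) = 3125/54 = 57.87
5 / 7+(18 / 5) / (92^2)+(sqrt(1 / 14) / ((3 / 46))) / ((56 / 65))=105863 / 148120+1495 * sqrt(14) / 1176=5.47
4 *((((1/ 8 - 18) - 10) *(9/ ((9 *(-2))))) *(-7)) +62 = -328.25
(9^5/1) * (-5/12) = -98415/4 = -24603.75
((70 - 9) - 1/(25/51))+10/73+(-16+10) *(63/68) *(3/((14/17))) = 283583/7300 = 38.85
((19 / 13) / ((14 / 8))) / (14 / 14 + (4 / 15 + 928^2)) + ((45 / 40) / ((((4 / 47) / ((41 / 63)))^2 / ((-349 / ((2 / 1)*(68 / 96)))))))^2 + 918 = 40291403257583364063502393 / 153414225341604864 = 262631468.29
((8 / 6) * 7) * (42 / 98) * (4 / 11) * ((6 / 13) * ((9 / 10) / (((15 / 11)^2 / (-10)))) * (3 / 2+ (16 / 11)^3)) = -116976 / 7865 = -14.87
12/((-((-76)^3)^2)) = -3/48174982144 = -0.00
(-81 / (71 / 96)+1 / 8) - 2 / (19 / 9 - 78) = -42429347 / 387944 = -109.37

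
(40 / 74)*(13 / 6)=130 / 111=1.17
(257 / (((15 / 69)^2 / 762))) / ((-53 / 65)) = -1346750418 / 265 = -5082077.05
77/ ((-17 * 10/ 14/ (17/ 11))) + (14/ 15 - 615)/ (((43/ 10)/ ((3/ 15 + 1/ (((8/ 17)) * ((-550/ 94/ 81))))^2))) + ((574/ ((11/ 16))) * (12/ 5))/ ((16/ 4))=-121419.02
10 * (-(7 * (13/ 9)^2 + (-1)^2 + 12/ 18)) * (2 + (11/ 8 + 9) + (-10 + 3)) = -141685/ 162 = -874.60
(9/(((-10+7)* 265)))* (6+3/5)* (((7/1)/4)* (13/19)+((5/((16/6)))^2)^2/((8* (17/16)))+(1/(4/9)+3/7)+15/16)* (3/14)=-8619502221/85896294400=-0.10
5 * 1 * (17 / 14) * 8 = 340 / 7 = 48.57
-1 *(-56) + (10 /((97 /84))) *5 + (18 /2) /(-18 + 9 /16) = 98.78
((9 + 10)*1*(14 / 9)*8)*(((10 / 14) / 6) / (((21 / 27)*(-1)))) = -760 / 21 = -36.19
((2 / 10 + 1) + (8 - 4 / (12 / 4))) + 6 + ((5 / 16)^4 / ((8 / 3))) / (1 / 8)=13.90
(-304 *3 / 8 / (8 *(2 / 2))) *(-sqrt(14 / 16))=13.33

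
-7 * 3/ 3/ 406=-1/ 58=-0.02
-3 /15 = -1 /5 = -0.20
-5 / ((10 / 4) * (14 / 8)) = -8 / 7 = -1.14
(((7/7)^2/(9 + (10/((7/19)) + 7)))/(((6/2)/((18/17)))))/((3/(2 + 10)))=84/2567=0.03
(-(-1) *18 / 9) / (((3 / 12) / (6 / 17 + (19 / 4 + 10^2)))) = 14294 / 17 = 840.82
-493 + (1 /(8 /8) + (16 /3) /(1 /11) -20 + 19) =-1303 /3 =-434.33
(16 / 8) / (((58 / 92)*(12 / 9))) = 69 / 29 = 2.38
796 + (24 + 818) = 1638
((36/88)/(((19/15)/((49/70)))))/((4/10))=945/1672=0.57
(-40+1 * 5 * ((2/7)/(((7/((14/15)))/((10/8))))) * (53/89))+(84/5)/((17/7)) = -32.94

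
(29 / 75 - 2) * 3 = -121 / 25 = -4.84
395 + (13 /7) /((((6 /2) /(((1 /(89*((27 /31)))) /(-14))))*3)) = 837180767 /2119446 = 395.00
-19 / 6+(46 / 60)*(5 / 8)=-43 / 16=-2.69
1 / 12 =0.08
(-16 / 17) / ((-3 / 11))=3.45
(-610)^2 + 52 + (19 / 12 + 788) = 4475299 / 12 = 372941.58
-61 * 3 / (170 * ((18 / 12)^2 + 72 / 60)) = -0.31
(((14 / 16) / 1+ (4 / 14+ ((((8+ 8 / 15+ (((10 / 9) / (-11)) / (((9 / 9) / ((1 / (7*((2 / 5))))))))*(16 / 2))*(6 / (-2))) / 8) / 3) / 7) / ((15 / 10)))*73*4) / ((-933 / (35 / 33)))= -41106227 / 128020662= -0.32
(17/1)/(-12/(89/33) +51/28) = -42364/6549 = -6.47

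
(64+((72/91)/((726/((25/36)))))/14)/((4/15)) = 147987965/616616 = 240.00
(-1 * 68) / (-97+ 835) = -34 / 369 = -0.09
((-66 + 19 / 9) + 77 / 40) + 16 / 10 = -60.36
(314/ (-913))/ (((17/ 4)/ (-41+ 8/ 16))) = 3.28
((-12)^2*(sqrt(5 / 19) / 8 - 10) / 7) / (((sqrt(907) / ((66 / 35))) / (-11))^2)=-151797888 / 1555505+ 9487368*sqrt(95) / 147772975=-96.96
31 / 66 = 0.47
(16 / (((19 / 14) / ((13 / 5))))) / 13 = 224 / 95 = 2.36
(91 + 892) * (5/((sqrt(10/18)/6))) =17694 * sqrt(5) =39564.99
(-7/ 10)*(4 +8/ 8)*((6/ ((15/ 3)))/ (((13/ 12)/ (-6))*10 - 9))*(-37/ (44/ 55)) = -6993/ 389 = -17.98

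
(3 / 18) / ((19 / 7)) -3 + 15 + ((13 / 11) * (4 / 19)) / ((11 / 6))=168247 / 13794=12.20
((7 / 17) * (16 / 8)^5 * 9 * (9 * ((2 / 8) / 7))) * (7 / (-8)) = -567 / 17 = -33.35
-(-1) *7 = 7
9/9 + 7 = 8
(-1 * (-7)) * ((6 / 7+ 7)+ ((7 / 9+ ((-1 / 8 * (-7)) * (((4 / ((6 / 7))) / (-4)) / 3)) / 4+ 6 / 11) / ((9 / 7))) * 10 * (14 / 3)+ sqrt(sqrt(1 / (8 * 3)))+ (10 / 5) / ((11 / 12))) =7 * 2^(1 / 4) * 3^(3 / 4) / 6+ 5486533 / 14256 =388.02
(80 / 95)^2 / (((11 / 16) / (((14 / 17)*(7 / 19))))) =401408 / 1282633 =0.31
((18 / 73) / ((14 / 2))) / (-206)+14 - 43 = -1526366 / 52633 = -29.00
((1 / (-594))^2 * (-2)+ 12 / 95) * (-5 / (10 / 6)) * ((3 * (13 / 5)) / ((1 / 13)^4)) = -785997948853 / 9310950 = -84416.51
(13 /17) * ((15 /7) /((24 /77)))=715 /136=5.26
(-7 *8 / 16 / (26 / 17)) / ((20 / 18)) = -1071 / 520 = -2.06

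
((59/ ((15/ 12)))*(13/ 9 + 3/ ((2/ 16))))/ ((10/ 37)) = 999814/ 225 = 4443.62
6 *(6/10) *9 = 162/5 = 32.40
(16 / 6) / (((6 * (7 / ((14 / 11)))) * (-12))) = -2 / 297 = -0.01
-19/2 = -9.50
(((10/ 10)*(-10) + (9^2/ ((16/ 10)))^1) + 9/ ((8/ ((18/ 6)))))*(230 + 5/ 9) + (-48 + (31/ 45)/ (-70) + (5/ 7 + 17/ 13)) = 59075971/ 5850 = 10098.46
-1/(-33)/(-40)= -1/1320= -0.00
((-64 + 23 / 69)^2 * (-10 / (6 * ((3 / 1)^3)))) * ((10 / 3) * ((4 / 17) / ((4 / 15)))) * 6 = -18240500 / 4131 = -4415.52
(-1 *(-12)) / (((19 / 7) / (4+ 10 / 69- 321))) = -612164 / 437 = -1400.83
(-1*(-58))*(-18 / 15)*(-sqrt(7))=348*sqrt(7) / 5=184.14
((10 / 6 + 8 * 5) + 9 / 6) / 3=259 / 18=14.39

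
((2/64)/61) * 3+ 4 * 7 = 28.00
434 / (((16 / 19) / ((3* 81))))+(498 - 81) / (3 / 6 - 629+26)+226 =1209448213 / 9640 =125461.43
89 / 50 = 1.78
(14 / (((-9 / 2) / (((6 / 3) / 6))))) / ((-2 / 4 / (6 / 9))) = 112 / 81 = 1.38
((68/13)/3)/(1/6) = 136/13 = 10.46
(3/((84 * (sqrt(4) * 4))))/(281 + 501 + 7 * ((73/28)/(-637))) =91/15939704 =0.00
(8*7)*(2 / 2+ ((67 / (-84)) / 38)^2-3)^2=415068867351121 / 1853802671616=223.90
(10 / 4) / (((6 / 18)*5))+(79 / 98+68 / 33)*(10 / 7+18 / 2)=355370 / 11319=31.40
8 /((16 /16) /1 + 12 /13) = 104 /25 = 4.16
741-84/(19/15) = 12819/19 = 674.68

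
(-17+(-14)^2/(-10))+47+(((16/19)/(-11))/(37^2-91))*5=6944452/667755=10.40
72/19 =3.79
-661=-661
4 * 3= 12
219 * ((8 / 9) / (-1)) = -194.67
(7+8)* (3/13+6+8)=2775/13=213.46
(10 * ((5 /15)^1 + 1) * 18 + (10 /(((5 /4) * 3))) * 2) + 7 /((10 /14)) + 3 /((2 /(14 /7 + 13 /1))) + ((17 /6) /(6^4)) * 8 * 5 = 1349723 /4860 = 277.72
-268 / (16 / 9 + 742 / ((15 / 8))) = -3015 / 4472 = -0.67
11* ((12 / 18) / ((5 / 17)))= 374 / 15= 24.93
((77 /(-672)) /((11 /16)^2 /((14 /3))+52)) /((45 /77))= -94864 /25208685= -0.00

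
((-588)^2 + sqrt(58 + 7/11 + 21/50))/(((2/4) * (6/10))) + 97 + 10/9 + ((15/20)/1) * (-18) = 3 * sqrt(8822)/11 + 20746163/18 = 1152590.23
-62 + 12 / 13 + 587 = 6837 / 13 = 525.92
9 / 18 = 1 / 2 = 0.50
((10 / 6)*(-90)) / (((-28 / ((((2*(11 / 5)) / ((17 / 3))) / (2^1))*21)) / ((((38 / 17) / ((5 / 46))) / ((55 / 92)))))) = 2171016 / 1445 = 1502.43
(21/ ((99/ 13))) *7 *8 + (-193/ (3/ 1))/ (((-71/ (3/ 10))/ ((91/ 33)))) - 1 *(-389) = 12749993/ 23430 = 544.17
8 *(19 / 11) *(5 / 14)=380 / 77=4.94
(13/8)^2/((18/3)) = 169/384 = 0.44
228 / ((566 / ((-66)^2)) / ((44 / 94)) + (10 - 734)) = -10924848 / 34677883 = -0.32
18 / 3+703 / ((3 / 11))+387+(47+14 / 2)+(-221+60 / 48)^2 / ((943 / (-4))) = 31909205 / 11316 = 2819.83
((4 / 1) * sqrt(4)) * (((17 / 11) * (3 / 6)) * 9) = 612 / 11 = 55.64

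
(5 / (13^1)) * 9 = 45 / 13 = 3.46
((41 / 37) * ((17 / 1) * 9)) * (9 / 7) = 56457 / 259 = 217.98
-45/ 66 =-15/ 22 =-0.68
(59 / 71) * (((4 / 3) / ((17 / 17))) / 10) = 118 / 1065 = 0.11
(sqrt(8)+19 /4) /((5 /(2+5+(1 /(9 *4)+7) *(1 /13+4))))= 3337 *sqrt(2) /234+63403 /1872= 54.04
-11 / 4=-2.75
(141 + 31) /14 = 86 /7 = 12.29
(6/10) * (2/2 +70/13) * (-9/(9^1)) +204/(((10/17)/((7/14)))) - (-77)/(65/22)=12716/65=195.63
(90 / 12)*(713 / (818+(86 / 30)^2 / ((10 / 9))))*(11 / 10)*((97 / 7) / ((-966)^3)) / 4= -375875 / 13723977548736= -0.00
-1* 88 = -88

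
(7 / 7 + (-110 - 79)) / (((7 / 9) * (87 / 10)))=-5640 / 203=-27.78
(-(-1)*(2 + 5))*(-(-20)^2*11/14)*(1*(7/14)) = -1100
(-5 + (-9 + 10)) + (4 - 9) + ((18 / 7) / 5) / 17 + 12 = 1803 / 595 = 3.03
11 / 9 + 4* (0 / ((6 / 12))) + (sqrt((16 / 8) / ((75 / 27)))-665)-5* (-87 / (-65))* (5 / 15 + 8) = -84187 / 117 + 3* sqrt(2) / 5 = -718.70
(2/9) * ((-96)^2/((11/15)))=30720/11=2792.73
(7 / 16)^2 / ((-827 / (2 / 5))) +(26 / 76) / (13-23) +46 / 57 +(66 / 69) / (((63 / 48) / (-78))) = -272353091369 / 4857202560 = -56.07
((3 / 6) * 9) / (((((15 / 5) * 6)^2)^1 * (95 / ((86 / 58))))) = 43 / 198360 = 0.00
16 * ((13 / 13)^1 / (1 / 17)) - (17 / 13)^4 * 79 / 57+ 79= 564821768 / 1627977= 346.95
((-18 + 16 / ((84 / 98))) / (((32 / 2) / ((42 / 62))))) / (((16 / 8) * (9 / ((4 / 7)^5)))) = 0.00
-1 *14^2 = -196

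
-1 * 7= -7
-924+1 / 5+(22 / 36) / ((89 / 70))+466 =-1831564 / 4005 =-457.32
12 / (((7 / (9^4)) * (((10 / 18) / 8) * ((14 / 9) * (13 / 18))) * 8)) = 57395628 / 3185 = 18020.61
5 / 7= 0.71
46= 46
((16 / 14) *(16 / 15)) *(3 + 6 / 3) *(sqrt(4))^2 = 512 / 21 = 24.38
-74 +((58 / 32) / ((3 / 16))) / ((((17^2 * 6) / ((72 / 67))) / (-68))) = -84750 / 1139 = -74.41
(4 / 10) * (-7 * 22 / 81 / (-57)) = 308 / 23085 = 0.01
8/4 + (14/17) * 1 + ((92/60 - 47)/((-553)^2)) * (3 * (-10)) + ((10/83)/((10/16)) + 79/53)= 103170951945/22869314447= 4.51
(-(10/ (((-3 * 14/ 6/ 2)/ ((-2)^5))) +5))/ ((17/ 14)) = -79.41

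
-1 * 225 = -225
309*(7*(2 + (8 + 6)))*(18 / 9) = 69216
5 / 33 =0.15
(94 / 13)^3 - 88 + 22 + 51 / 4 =2854375 / 8788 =324.80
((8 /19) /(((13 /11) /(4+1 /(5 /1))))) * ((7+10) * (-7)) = -219912 /1235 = -178.07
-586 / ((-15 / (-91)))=-53326 / 15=-3555.07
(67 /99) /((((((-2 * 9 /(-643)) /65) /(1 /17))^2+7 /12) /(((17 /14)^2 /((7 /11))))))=2.69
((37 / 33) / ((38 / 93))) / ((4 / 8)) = 1147 / 209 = 5.49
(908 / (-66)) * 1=-13.76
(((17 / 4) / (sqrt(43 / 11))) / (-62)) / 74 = -17*sqrt(473) / 789136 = -0.00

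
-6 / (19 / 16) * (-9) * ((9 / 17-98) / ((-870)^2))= -39768 / 6791075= -0.01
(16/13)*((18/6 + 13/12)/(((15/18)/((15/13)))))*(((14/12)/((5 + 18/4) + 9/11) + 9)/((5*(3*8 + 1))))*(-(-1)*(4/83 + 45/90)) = 8514632/30616625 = 0.28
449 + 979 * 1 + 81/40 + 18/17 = 973137/680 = 1431.08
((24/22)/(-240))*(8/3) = -2/165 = -0.01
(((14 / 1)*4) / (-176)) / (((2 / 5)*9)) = -35 / 396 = -0.09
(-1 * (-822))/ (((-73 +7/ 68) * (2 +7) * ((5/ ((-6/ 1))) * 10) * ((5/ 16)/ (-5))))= -298112/ 123925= -2.41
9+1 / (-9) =80 / 9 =8.89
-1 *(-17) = 17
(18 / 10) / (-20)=-9 / 100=-0.09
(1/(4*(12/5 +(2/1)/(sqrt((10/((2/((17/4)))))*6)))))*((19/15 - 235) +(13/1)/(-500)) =-17882589/730400 +350639*sqrt(510)/4382400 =-22.68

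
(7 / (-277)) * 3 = -21 / 277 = -0.08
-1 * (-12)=12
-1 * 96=-96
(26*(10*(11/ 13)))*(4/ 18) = 48.89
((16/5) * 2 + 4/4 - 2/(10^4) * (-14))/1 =18507/2500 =7.40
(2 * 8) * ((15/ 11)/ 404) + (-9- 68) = -85487/ 1111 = -76.95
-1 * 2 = -2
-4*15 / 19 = -60 / 19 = -3.16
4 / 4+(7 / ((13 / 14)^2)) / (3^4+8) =1.09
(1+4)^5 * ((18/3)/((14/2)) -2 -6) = -22321.43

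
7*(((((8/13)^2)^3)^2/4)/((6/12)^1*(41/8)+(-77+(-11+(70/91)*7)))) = -1924145348608/29841262721110087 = -0.00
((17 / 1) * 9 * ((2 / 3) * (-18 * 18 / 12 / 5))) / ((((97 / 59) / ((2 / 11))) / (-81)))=26322732 / 5335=4933.97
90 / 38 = 45 / 19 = 2.37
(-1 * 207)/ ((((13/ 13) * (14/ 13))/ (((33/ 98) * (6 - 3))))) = -266409/ 1372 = -194.18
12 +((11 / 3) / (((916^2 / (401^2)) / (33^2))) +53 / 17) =11130970073 / 14263952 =780.36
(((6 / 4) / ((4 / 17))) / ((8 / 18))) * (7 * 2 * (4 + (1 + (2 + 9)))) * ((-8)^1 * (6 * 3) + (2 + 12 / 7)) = -450738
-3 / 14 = -0.21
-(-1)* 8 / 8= 1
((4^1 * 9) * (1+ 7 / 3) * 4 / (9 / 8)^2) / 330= 1024 / 891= 1.15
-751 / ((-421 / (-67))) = -50317 / 421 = -119.52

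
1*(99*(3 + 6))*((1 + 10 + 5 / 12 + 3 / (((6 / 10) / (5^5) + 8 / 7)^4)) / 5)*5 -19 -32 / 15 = 171750050708210917843896727 / 14658283730902841668860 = 11716.93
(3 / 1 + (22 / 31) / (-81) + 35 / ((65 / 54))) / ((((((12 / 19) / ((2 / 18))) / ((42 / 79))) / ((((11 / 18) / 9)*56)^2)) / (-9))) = -6603698049256 / 16919487117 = -390.30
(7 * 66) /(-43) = -462 /43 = -10.74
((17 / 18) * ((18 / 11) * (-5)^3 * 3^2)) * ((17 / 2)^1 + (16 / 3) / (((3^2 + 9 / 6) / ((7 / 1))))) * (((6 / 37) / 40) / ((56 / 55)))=-197625 / 2368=-83.46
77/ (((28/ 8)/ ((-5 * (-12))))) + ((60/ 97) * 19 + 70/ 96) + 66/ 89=1333.22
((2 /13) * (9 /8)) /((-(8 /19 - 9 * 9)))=171 /79612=0.00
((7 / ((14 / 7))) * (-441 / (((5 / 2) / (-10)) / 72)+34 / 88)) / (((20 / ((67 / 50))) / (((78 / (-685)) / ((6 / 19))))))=-647373430067 / 60280000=-10739.44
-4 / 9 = -0.44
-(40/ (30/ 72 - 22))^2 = -230400/ 67081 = -3.43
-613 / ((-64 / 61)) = 37393 / 64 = 584.27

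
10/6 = 1.67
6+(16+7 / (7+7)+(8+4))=69 / 2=34.50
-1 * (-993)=993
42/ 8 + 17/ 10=139/ 20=6.95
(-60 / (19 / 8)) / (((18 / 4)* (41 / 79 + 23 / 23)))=-3.70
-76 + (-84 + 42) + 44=-74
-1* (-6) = 6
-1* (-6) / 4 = 3 / 2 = 1.50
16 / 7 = 2.29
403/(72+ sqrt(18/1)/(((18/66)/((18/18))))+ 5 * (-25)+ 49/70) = -2107690/249329 - 443300 * sqrt(2)/249329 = -10.97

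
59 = 59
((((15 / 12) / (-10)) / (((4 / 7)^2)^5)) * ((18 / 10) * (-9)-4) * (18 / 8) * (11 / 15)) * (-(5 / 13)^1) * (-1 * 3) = 2824470014751 / 2181038080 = 1295.01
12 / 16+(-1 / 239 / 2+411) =393631 / 956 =411.75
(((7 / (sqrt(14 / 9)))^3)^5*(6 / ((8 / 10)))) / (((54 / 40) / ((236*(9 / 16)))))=17429989328313975*sqrt(14) / 512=127377047503275.30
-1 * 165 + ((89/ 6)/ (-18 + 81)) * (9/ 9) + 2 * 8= -56233/ 378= -148.76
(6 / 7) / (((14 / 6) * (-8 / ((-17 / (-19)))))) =-0.04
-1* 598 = -598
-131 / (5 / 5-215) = 131 / 214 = 0.61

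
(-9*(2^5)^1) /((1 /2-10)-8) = 576 /35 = 16.46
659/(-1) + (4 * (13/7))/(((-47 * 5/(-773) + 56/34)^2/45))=-2628308973233/4601508247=-571.18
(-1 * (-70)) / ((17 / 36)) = 2520 / 17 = 148.24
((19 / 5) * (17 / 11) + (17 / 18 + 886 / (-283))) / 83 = 1032827 / 23254110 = 0.04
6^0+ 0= 1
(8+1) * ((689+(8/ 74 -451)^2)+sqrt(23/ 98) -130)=9 * sqrt(46)/ 14+2511789840/ 1369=1834766.84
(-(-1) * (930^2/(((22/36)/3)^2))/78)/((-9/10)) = -467046000/1573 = -296914.18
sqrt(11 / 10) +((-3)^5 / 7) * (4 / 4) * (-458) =sqrt(110) / 10 +111294 / 7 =15900.19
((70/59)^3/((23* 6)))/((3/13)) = 2229500/42513453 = 0.05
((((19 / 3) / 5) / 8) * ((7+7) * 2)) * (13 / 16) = 1729 / 480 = 3.60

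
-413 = -413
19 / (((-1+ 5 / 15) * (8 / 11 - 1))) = 209 / 2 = 104.50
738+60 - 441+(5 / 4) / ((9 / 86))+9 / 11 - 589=-43409 / 198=-219.24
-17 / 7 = -2.43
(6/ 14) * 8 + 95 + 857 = 6688/ 7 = 955.43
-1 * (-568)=568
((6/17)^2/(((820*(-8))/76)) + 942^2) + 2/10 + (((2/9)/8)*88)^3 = 76651080135143/86379210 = 887378.80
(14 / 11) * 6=7.64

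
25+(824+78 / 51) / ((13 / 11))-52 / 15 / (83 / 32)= 198706511 / 275145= 722.19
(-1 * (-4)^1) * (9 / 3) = 12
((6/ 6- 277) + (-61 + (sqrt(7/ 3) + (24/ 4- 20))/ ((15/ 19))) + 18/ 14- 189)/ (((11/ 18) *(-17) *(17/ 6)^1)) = 18.36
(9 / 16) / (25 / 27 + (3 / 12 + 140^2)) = 243 / 8467708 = 0.00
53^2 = 2809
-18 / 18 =-1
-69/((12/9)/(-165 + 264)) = -20493/4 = -5123.25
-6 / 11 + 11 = 115 / 11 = 10.45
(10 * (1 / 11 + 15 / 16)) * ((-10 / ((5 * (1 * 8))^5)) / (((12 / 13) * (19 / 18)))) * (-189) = 1334151 / 6848512000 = 0.00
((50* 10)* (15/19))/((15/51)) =25500/19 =1342.11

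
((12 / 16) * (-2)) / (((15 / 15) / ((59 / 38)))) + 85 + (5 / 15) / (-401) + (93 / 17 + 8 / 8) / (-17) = 2174312717 / 26422692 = 82.29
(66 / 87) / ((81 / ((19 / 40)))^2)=3971 / 152215200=0.00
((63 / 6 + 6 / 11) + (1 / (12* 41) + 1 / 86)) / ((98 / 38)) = 48899027 / 11403084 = 4.29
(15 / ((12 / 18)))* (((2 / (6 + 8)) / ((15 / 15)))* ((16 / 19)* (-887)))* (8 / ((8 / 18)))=-5747760 / 133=-43216.24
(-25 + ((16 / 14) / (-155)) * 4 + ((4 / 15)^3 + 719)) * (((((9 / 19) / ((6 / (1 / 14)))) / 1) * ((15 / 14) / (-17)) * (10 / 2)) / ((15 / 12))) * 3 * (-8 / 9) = 2033042152 / 772753275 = 2.63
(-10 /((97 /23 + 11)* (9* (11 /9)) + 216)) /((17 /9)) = -1035 /74953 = -0.01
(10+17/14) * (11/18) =6.85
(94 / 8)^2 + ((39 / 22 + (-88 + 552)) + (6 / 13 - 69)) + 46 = 1330007 / 2288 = 581.30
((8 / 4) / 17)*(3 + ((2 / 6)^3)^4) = 0.35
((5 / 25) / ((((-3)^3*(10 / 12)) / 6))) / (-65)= 4 / 4875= 0.00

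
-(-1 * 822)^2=-675684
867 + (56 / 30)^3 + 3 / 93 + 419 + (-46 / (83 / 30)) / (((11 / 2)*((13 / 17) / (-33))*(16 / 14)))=158801074448 / 112890375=1406.68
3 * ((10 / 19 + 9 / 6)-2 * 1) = 0.08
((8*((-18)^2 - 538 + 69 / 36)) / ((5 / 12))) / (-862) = 2036 / 431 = 4.72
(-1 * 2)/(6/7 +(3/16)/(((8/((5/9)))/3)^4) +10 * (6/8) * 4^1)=-24772608/382210327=-0.06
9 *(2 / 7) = 18 / 7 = 2.57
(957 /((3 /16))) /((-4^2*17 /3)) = -957 /17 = -56.29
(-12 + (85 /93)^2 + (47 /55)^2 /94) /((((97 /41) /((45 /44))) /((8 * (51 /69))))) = -406908353959 /14268260105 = -28.52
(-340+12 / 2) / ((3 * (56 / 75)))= -4175 / 28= -149.11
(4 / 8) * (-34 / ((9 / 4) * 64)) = -17 / 144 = -0.12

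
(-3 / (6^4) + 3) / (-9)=-1295 / 3888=-0.33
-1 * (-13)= 13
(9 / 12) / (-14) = -3 / 56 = -0.05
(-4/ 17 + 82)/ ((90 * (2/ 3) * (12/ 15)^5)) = 434375/ 104448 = 4.16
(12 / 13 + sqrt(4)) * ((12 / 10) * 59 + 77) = 28082 / 65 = 432.03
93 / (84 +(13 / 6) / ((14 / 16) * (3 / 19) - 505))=1646937 / 1487480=1.11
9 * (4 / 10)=18 / 5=3.60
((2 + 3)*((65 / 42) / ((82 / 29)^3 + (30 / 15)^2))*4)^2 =1.35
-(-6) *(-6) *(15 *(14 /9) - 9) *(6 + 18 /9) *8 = -33024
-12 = -12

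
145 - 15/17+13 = 2671/17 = 157.12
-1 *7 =-7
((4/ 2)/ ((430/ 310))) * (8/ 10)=248/ 215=1.15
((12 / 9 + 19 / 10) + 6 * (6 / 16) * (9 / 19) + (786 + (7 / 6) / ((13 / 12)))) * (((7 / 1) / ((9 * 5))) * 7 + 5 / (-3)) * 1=-11728193 / 25650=-457.24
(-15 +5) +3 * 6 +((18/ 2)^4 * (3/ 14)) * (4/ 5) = 39646/ 35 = 1132.74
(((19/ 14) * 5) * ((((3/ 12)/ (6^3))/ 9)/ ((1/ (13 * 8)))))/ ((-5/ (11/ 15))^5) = -39779597/ 6458484375000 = -0.00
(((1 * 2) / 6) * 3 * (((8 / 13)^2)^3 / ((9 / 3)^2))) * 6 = 524288 / 14480427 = 0.04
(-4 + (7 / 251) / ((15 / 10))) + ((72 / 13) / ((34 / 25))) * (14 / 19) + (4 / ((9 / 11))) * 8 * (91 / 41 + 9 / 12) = 115.16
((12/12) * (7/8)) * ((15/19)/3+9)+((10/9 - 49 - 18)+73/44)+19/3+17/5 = -46.39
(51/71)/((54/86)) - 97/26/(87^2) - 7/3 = -16625047/13972374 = -1.19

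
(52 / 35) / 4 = 13 / 35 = 0.37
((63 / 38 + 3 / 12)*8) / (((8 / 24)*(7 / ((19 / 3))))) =290 / 7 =41.43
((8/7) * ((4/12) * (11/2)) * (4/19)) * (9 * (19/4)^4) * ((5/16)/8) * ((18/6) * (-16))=-3395205/896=-3789.29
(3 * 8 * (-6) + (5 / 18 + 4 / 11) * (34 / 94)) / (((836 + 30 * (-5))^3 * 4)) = -1337905 / 12016981335744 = -0.00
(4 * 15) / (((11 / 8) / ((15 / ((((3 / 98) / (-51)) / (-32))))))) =383846400 / 11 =34895127.27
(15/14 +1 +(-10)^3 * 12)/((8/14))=-167971/8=-20996.38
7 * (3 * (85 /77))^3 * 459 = 7610851125 /65219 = 116696.84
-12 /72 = -1 /6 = -0.17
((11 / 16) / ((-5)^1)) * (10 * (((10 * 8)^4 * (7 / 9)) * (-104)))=41000960000 / 9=4555662222.22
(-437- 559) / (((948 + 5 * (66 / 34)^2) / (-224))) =21492352 / 93139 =230.76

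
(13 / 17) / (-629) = -0.00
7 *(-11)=-77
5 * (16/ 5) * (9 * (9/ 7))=1296/ 7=185.14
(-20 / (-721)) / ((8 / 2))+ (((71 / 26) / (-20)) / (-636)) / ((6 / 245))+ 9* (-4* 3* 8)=-247219554937 / 286138944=-863.98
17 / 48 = 0.35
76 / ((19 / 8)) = 32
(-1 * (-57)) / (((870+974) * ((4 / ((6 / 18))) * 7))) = 19 / 51632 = 0.00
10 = 10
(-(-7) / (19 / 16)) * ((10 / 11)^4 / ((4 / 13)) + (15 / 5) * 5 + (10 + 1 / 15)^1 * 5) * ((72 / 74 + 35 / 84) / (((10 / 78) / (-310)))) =-41315754678016 / 30877869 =-1338037.76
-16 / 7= -2.29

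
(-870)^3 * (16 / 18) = -585336000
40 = 40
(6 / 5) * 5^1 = 6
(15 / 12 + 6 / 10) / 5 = 37 / 100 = 0.37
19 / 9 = 2.11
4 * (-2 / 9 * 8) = -64 / 9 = -7.11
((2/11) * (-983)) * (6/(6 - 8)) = 5898/11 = 536.18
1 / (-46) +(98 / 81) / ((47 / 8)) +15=2659087 / 175122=15.18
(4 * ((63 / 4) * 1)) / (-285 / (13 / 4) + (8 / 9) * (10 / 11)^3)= -9810801 / 13552060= -0.72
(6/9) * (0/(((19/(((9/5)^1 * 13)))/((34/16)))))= 0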